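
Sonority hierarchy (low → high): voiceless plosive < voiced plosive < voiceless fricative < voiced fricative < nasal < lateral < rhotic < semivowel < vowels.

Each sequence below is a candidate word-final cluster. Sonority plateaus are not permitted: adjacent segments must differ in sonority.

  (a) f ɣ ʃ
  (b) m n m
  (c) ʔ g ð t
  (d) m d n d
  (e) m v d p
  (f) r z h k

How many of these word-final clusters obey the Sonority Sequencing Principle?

(a) f ɣ ʃ: profile 3-4-3 — violates.
(b) m n m: profile 5-5-5 — violates.
(c) ʔ g ð t: profile 1-2-4-1 — violates.
(d) m d n d: profile 5-2-5-2 — violates.
(e) m v d p: profile 5-4-2-1 — obeys.
(f) r z h k: profile 7-4-3-1 — obeys.

2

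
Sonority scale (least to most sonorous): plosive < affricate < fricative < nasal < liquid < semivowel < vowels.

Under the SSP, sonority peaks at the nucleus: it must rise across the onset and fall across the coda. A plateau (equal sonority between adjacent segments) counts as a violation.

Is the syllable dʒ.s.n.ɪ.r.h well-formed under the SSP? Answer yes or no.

yes

Onset: /dʒ/ is an affricate (sonority 2), /s/ is a fricative (sonority 3), /n/ is a nasal (sonority 4); then the nucleus /ɪ/ (sonority 7).
Onset profile 2-3-4-7 — rises to the nucleus.
Coda: /r/ is a liquid (sonority 5), /h/ is a fricative (sonority 3).
Coda profile 7-5-3 — falls from the nucleus.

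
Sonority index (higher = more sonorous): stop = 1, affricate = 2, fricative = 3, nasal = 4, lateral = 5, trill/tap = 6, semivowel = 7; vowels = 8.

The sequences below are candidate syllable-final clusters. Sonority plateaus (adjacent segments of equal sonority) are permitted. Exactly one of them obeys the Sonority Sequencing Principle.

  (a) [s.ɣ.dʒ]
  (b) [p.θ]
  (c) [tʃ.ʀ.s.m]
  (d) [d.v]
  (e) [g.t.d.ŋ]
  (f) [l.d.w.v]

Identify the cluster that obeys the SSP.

(a) [s.ɣ.dʒ]: profile 3-3-2 — obeys.
(b) [p.θ]: profile 1-3 — violates.
(c) [tʃ.ʀ.s.m]: profile 2-6-3-4 — violates.
(d) [d.v]: profile 1-3 — violates.
(e) [g.t.d.ŋ]: profile 1-1-1-4 — violates.
(f) [l.d.w.v]: profile 5-1-7-3 — violates.

a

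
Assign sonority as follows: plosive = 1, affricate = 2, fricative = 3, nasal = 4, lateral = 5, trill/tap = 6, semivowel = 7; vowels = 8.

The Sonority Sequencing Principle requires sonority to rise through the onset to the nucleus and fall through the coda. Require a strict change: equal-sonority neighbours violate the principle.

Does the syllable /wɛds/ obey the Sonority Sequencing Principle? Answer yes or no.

no

Onset: /w/ is a semivowel (sonority 7); then the nucleus /ɛ/ (sonority 8).
Onset profile 7-8 — rises to the nucleus.
Coda: /d/ is a plosive (sonority 1), /s/ is a fricative (sonority 3).
Coda profile 8-1-3 — does not strictly fall throughout.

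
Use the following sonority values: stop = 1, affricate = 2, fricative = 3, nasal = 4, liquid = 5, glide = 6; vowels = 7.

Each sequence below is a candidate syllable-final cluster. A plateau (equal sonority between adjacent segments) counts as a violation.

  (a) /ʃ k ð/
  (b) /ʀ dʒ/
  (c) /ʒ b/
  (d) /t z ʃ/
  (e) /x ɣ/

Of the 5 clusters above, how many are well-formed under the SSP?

(a) /ʃ k ð/: profile 3-1-3 — violates.
(b) /ʀ dʒ/: profile 5-2 — obeys.
(c) /ʒ b/: profile 3-1 — obeys.
(d) /t z ʃ/: profile 1-3-3 — violates.
(e) /x ɣ/: profile 3-3 — violates.

2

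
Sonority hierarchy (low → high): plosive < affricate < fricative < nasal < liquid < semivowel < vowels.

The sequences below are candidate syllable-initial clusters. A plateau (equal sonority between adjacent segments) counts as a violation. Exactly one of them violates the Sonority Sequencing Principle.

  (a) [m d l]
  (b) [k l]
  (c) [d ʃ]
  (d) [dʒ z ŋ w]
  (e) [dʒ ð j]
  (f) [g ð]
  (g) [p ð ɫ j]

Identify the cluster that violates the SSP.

(a) [m d l]: profile 4-1-5 — violates.
(b) [k l]: profile 1-5 — obeys.
(c) [d ʃ]: profile 1-3 — obeys.
(d) [dʒ z ŋ w]: profile 2-3-4-6 — obeys.
(e) [dʒ ð j]: profile 2-3-6 — obeys.
(f) [g ð]: profile 1-3 — obeys.
(g) [p ð ɫ j]: profile 1-3-5-6 — obeys.

a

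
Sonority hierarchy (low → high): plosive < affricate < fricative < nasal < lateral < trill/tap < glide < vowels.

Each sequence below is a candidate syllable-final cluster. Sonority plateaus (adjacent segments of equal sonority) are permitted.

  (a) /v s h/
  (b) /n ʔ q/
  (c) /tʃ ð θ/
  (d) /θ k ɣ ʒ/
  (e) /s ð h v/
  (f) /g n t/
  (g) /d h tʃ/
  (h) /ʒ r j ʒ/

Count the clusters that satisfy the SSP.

3

(a) sonority 3-3-3: well-formed.
(b) sonority 4-1-1: well-formed.
(c) sonority 2-3-3: ill-formed.
(d) sonority 3-1-3-3: ill-formed.
(e) sonority 3-3-3-3: well-formed.
(f) sonority 1-4-1: ill-formed.
(g) sonority 1-3-2: ill-formed.
(h) sonority 3-6-7-3: ill-formed.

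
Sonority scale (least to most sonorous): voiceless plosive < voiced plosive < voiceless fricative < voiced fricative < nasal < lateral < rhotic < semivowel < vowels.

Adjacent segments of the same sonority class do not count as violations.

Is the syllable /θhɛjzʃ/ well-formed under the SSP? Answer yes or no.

yes

Onset: /θ/ is a voiceless fricative (sonority 3), /h/ is a voiceless fricative (sonority 3); then the nucleus /ɛ/ (sonority 9).
Onset profile 3-3-9 — rises to the nucleus.
Coda: /j/ is a semivowel (sonority 8), /z/ is a voiced fricative (sonority 4), /ʃ/ is a voiceless fricative (sonority 3).
Coda profile 9-8-4-3 — falls from the nucleus.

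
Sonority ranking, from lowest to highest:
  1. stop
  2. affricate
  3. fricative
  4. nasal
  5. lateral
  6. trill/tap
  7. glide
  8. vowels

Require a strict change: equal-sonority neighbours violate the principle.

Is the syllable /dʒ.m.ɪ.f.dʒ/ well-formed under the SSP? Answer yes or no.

yes

Onset: /dʒ/ is an affricate (sonority 2), /m/ is a nasal (sonority 4); then the nucleus /ɪ/ (sonority 8).
Onset profile 2-4-8 — rises to the nucleus.
Coda: /f/ is a fricative (sonority 3), /dʒ/ is an affricate (sonority 2).
Coda profile 8-3-2 — falls from the nucleus.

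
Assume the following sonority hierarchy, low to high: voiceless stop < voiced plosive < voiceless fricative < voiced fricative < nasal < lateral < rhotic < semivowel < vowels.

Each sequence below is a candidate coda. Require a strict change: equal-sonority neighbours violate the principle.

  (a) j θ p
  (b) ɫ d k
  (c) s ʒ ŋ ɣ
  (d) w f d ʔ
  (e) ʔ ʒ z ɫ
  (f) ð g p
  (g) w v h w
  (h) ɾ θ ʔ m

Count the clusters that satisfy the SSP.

4

(a) j θ p: profile 8-3-1 — obeys.
(b) ɫ d k: profile 6-2-1 — obeys.
(c) s ʒ ŋ ɣ: profile 3-4-5-4 — violates.
(d) w f d ʔ: profile 8-3-2-1 — obeys.
(e) ʔ ʒ z ɫ: profile 1-4-4-6 — violates.
(f) ð g p: profile 4-2-1 — obeys.
(g) w v h w: profile 8-4-3-8 — violates.
(h) ɾ θ ʔ m: profile 7-3-1-5 — violates.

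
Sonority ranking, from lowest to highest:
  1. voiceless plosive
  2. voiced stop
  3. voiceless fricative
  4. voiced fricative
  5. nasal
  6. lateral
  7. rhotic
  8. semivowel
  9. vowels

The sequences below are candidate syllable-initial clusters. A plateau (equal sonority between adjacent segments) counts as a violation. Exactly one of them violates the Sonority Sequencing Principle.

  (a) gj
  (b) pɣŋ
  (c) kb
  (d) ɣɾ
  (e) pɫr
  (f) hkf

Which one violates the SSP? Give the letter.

f

(a) sonority 2-8: well-formed.
(b) sonority 1-4-5: well-formed.
(c) sonority 1-2: well-formed.
(d) sonority 4-7: well-formed.
(e) sonority 1-6-7: well-formed.
(f) sonority 3-1-3: ill-formed.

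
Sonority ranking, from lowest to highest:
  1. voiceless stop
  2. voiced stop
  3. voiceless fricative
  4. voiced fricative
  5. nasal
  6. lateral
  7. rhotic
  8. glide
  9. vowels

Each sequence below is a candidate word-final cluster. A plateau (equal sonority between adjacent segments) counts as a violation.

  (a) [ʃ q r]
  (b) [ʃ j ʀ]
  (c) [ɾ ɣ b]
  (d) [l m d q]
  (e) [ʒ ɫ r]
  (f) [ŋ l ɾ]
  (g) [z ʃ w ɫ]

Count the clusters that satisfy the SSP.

2

(a) sonority 3-1-7: ill-formed.
(b) sonority 3-8-7: ill-formed.
(c) sonority 7-4-2: well-formed.
(d) sonority 6-5-2-1: well-formed.
(e) sonority 4-6-7: ill-formed.
(f) sonority 5-6-7: ill-formed.
(g) sonority 4-3-8-6: ill-formed.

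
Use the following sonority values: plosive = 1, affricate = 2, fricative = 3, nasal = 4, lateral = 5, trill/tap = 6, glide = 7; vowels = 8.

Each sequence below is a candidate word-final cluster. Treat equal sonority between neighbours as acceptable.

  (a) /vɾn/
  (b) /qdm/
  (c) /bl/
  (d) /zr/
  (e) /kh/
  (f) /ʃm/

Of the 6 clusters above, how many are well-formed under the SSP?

(a) /vɾn/: profile 3-6-4 — violates.
(b) /qdm/: profile 1-1-4 — violates.
(c) /bl/: profile 1-5 — violates.
(d) /zr/: profile 3-6 — violates.
(e) /kh/: profile 1-3 — violates.
(f) /ʃm/: profile 3-4 — violates.

0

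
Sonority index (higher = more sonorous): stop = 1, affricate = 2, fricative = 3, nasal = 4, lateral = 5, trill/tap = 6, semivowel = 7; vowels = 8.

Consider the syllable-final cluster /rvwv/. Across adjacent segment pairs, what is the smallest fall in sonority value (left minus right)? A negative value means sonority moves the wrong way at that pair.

-4

/r/ — trill/tap, sonority 6.
/v/ — fricative, sonority 3.
/w/ — semivowel, sonority 7.
/v/ — fricative, sonority 3.
/r/→/v/: change +3.
/v/→/w/: change -4.
/w/→/v/: change +4.
Minimum = -4.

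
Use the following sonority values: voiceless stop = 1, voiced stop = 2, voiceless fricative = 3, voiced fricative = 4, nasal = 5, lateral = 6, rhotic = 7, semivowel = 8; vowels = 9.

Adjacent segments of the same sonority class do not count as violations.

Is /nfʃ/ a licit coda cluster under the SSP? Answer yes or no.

/n/: nasal = 5.
/f/: voiceless fricative = 3.
/ʃ/: voiceless fricative = 3.
The profile 5-3-3 is non-increasing (plateaus allowed), so the coda cluster satisfies the SSP.

yes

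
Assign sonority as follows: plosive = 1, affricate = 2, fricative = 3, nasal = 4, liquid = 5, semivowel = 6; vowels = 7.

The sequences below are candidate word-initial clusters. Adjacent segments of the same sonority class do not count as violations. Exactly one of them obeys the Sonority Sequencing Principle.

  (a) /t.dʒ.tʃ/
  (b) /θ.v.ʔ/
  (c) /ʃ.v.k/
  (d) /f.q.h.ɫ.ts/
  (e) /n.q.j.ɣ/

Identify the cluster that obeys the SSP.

(a) /t.dʒ.tʃ/: profile 1-2-2 — obeys.
(b) /θ.v.ʔ/: profile 3-3-1 — violates.
(c) /ʃ.v.k/: profile 3-3-1 — violates.
(d) /f.q.h.ɫ.ts/: profile 3-1-3-5-2 — violates.
(e) /n.q.j.ɣ/: profile 4-1-6-3 — violates.

a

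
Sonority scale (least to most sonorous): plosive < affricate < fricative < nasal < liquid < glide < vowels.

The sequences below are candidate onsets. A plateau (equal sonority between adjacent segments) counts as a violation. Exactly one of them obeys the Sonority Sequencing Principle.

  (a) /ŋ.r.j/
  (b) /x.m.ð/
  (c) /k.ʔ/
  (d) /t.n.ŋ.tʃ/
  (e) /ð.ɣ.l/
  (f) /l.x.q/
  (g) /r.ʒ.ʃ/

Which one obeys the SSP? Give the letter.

(a) sonority 4-5-6: well-formed.
(b) sonority 3-4-3: ill-formed.
(c) sonority 1-1: ill-formed.
(d) sonority 1-4-4-2: ill-formed.
(e) sonority 3-3-5: ill-formed.
(f) sonority 5-3-1: ill-formed.
(g) sonority 5-3-3: ill-formed.

a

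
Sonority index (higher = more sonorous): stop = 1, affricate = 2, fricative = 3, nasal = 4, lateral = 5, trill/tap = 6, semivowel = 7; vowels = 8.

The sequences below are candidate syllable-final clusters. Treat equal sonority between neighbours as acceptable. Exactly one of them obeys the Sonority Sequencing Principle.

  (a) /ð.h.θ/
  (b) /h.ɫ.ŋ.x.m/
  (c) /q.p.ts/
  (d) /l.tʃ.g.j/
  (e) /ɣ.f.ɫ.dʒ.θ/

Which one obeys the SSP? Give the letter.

(a) sonority 3-3-3: well-formed.
(b) sonority 3-5-4-3-4: ill-formed.
(c) sonority 1-1-2: ill-formed.
(d) sonority 5-2-1-7: ill-formed.
(e) sonority 3-3-5-2-3: ill-formed.

a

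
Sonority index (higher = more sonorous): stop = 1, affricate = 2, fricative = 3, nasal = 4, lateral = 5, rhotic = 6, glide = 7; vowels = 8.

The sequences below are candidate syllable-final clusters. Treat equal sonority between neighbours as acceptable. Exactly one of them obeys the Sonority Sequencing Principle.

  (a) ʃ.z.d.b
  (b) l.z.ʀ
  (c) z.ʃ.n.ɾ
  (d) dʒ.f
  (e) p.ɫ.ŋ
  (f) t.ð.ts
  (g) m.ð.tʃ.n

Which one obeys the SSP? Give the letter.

a

(a) ʃ.z.d.b: profile 3-3-1-1 — obeys.
(b) l.z.ʀ: profile 5-3-6 — violates.
(c) z.ʃ.n.ɾ: profile 3-3-4-6 — violates.
(d) dʒ.f: profile 2-3 — violates.
(e) p.ɫ.ŋ: profile 1-5-4 — violates.
(f) t.ð.ts: profile 1-3-2 — violates.
(g) m.ð.tʃ.n: profile 4-3-2-4 — violates.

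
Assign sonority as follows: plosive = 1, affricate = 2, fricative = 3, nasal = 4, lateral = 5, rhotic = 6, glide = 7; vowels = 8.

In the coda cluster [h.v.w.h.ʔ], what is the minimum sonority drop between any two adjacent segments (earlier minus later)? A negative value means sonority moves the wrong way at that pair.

/h/: fricative = 3.
/v/: fricative = 3.
/w/: glide = 7.
/h/: fricative = 3.
/ʔ/: plosive = 1.
/h/→/v/: change +0.
/v/→/w/: change -4.
/w/→/h/: change +4.
/h/→/ʔ/: change +2.
Minimum = -4.

-4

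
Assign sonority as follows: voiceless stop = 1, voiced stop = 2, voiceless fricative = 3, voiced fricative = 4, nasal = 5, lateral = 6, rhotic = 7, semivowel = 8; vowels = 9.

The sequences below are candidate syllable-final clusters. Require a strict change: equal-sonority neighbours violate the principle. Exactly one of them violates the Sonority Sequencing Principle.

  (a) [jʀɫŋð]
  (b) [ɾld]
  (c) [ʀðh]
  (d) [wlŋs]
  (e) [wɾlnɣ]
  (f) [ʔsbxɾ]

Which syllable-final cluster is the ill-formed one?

f

(a) [jʀɫŋð]: profile 8-7-6-5-4 — obeys.
(b) [ɾld]: profile 7-6-2 — obeys.
(c) [ʀðh]: profile 7-4-3 — obeys.
(d) [wlŋs]: profile 8-6-5-3 — obeys.
(e) [wɾlnɣ]: profile 8-7-6-5-4 — obeys.
(f) [ʔsbxɾ]: profile 1-3-2-3-7 — violates.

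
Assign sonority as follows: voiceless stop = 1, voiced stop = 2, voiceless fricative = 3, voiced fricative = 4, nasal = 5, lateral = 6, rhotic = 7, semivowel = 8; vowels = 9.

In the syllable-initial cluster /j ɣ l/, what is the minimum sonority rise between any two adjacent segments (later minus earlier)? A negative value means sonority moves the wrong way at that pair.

-4

/j/ — semivowel, sonority 8.
/ɣ/ — voiced fricative, sonority 4.
/l/ — lateral, sonority 6.
/j/→/ɣ/: change -4.
/ɣ/→/l/: change +2.
Minimum = -4.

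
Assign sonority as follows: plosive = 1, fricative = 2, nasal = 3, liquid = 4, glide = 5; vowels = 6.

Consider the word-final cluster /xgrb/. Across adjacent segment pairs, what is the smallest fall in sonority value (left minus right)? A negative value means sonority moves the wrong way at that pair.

/x/ is a fricative (sonority 2).
/g/ is a plosive (sonority 1).
/r/ is a liquid (sonority 4).
/b/ is a plosive (sonority 1).
/x/→/g/: change +1.
/g/→/r/: change -3.
/r/→/b/: change +3.
Minimum = -3.

-3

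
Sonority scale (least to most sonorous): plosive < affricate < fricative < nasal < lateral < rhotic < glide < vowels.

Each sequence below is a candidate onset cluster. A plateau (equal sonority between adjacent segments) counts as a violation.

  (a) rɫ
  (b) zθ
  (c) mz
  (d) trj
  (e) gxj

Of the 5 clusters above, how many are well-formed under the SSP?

2

(a) 6-5 → violates
(b) 3-3 → violates
(c) 4-3 → violates
(d) 1-6-7 → obeys
(e) 1-3-7 → obeys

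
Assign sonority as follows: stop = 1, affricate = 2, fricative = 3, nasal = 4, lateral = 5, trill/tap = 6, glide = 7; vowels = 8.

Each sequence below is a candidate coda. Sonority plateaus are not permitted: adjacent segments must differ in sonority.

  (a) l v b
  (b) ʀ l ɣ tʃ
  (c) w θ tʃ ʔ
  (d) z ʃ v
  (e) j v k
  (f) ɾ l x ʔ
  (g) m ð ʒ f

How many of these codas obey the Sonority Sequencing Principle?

(a) sonority 5-3-1: well-formed.
(b) sonority 6-5-3-2: well-formed.
(c) sonority 7-3-2-1: well-formed.
(d) sonority 3-3-3: ill-formed.
(e) sonority 7-3-1: well-formed.
(f) sonority 6-5-3-1: well-formed.
(g) sonority 4-3-3-3: ill-formed.

5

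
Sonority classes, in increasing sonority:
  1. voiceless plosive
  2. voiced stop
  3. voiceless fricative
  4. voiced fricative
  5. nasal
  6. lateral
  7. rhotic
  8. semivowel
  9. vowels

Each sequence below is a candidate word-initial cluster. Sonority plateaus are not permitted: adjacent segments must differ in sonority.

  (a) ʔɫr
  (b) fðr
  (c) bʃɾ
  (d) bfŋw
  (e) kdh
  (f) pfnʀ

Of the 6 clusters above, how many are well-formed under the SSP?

6

(a) sonority 1-6-7: well-formed.
(b) sonority 3-4-7: well-formed.
(c) sonority 2-3-7: well-formed.
(d) sonority 2-3-5-8: well-formed.
(e) sonority 1-2-3: well-formed.
(f) sonority 1-3-5-7: well-formed.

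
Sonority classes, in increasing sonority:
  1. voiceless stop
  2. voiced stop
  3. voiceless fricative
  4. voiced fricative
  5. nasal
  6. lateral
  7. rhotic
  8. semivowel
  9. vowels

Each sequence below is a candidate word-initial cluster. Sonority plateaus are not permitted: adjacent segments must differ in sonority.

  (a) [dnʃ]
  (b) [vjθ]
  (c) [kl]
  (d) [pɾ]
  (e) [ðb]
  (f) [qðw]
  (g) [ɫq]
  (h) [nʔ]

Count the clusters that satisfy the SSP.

(a) 2-5-3 → violates
(b) 4-8-3 → violates
(c) 1-6 → obeys
(d) 1-7 → obeys
(e) 4-2 → violates
(f) 1-4-8 → obeys
(g) 6-1 → violates
(h) 5-1 → violates

3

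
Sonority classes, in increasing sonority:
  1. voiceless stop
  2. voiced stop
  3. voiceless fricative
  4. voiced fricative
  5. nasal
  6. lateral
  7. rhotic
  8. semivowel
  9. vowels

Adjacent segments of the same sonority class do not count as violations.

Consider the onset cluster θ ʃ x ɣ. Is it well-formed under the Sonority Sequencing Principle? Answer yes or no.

yes

/θ/: voiceless fricative = 3.
/ʃ/: voiceless fricative = 3.
/x/: voiceless fricative = 3.
/ɣ/: voiced fricative = 4.
The profile 3-3-3-4 is non-decreasing (plateaus allowed), so the onset cluster satisfies the SSP.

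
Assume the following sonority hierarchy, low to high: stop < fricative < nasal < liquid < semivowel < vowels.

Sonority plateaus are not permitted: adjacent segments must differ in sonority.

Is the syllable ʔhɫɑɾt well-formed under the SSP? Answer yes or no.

yes

Onset: /ʔ/ is a stop (sonority 1), /h/ is a fricative (sonority 2), /ɫ/ is a liquid (sonority 4); then the nucleus /ɑ/ (sonority 6).
Onset profile 1-2-4-6 — rises to the nucleus.
Coda: /ɾ/ is a liquid (sonority 4), /t/ is a stop (sonority 1).
Coda profile 6-4-1 — falls from the nucleus.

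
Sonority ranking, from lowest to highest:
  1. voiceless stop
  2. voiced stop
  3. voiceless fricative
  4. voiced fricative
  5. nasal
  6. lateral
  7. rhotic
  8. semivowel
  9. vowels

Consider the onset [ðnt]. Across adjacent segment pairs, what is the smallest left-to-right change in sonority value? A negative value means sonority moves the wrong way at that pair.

/ð/ — voiced fricative, sonority 4.
/n/ — nasal, sonority 5.
/t/ — voiceless stop, sonority 1.
/ð/→/n/: change +1.
/n/→/t/: change -4.
Minimum = -4.

-4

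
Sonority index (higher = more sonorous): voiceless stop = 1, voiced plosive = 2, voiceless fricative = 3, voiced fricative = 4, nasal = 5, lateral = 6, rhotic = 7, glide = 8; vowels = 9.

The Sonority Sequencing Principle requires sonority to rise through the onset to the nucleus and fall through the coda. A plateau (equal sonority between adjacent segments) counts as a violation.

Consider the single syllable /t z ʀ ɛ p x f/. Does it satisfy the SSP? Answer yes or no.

Onset: /t/ is a voiceless stop (sonority 1), /z/ is a voiced fricative (sonority 4), /ʀ/ is a rhotic (sonority 7); then the nucleus /ɛ/ (sonority 9).
Onset profile 1-4-7-9 — rises to the nucleus.
Coda: /p/ is a voiceless stop (sonority 1), /x/ is a voiceless fricative (sonority 3), /f/ is a voiceless fricative (sonority 3).
Coda profile 9-1-3-3 — does not strictly fall throughout.

no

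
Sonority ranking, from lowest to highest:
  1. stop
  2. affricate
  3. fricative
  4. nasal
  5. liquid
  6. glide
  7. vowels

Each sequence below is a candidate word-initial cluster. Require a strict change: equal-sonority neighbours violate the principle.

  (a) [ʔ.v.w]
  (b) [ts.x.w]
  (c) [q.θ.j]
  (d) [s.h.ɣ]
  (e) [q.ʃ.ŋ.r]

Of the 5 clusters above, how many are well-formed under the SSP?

4

(a) sonority 1-3-6: well-formed.
(b) sonority 2-3-6: well-formed.
(c) sonority 1-3-6: well-formed.
(d) sonority 3-3-3: ill-formed.
(e) sonority 1-3-4-5: well-formed.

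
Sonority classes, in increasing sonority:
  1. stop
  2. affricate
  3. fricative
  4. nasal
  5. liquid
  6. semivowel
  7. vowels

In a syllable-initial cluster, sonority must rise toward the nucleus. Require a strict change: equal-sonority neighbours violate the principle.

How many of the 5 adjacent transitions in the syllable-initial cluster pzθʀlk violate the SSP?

3

/p/: stop = 1.
/z/: fricative = 3.
/θ/: fricative = 3.
/ʀ/: liquid = 5.
/l/: liquid = 5.
/k/: stop = 1.
/p/→/z/: 1→3 (rises) — ok.
/z/→/θ/: 3→3 (plateau) — violation.
/θ/→/ʀ/: 3→5 (rises) — ok.
/ʀ/→/l/: 5→5 (plateau) — violation.
/l/→/k/: 5→1 (does not rise) — violation.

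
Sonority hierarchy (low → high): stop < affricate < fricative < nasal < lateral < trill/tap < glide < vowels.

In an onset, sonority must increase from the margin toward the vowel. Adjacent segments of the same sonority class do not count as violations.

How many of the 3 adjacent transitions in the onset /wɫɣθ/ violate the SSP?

2

/w/ is a glide (sonority 7).
/ɫ/ is a lateral (sonority 5).
/ɣ/ is a fricative (sonority 3).
/θ/ is a fricative (sonority 3).
/w/→/ɫ/: 7→5 (does not rise) — violation.
/ɫ/→/ɣ/: 5→3 (does not rise) — violation.
/ɣ/→/θ/: 3→3 (plateau, allowed) — ok.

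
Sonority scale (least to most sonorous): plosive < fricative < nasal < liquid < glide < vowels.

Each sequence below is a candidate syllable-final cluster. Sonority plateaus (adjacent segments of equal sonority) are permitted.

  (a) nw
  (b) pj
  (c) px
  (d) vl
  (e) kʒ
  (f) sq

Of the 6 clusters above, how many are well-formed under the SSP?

1

(a) sonority 3-5: ill-formed.
(b) sonority 1-5: ill-formed.
(c) sonority 1-2: ill-formed.
(d) sonority 2-4: ill-formed.
(e) sonority 1-2: ill-formed.
(f) sonority 2-1: well-formed.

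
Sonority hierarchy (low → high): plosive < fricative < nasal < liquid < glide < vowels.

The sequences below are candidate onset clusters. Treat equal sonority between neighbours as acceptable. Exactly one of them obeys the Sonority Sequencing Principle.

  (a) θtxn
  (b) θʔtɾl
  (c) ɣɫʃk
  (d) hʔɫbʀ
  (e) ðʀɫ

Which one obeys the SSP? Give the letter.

(a) 2-1-2-3 → violates
(b) 2-1-1-4-4 → violates
(c) 2-4-2-1 → violates
(d) 2-1-4-1-4 → violates
(e) 2-4-4 → obeys

e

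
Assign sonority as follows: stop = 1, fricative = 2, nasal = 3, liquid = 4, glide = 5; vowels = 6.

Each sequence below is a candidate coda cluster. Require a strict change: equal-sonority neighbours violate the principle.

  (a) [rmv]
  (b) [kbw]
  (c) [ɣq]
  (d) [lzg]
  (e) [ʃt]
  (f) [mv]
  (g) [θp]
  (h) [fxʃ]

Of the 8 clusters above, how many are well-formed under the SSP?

(a) sonority 4-3-2: well-formed.
(b) sonority 1-1-5: ill-formed.
(c) sonority 2-1: well-formed.
(d) sonority 4-2-1: well-formed.
(e) sonority 2-1: well-formed.
(f) sonority 3-2: well-formed.
(g) sonority 2-1: well-formed.
(h) sonority 2-2-2: ill-formed.

6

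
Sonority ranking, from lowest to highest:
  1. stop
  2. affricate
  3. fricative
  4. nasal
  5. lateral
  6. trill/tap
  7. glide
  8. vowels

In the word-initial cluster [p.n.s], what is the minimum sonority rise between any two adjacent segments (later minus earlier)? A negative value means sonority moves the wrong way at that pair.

/p/ is a stop (sonority 1).
/n/ is a nasal (sonority 4).
/s/ is a fricative (sonority 3).
/p/→/n/: change +3.
/n/→/s/: change -1.
Minimum = -1.

-1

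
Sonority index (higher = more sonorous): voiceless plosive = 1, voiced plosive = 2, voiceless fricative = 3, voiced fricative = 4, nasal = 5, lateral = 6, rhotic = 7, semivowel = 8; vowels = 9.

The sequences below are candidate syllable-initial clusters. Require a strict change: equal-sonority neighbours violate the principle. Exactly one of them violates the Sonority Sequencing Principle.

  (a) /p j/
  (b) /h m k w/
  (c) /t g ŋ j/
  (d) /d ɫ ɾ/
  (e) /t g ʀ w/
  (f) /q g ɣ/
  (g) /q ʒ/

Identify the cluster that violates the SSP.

(a) 1-8 → obeys
(b) 3-5-1-8 → violates
(c) 1-2-5-8 → obeys
(d) 2-6-7 → obeys
(e) 1-2-7-8 → obeys
(f) 1-2-4 → obeys
(g) 1-4 → obeys

b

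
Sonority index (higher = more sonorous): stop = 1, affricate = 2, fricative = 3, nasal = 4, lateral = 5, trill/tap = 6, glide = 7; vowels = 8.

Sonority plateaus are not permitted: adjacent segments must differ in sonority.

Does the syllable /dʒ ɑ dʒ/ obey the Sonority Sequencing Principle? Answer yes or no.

yes

Onset: /dʒ/ is an affricate (sonority 2); then the nucleus /ɑ/ (sonority 8).
Onset profile 2-8 — rises to the nucleus.
Coda: /dʒ/ is an affricate (sonority 2).
Coda profile 8-2 — falls from the nucleus.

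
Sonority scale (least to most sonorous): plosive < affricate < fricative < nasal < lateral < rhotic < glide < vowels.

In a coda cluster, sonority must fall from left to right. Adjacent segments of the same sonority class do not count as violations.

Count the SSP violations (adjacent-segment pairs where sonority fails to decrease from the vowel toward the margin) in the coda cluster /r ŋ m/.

0

/r/ — rhotic, sonority 6.
/ŋ/ — nasal, sonority 4.
/m/ — nasal, sonority 4.
/r/→/ŋ/: 6→4 (falls) — ok.
/ŋ/→/m/: 4→4 (plateau, allowed) — ok.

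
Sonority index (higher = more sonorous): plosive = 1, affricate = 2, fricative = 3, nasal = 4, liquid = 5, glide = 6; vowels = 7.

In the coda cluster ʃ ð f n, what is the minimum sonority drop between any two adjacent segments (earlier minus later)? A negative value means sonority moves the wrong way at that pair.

/ʃ/ — fricative, sonority 3.
/ð/ — fricative, sonority 3.
/f/ — fricative, sonority 3.
/n/ — nasal, sonority 4.
/ʃ/→/ð/: change +0.
/ð/→/f/: change +0.
/f/→/n/: change -1.
Minimum = -1.

-1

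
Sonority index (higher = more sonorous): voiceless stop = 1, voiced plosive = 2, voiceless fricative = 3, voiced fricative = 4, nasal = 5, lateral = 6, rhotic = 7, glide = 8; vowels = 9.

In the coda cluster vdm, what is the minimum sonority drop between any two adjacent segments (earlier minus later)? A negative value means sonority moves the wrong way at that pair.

-3

/v/ — voiced fricative, sonority 4.
/d/ — voiced plosive, sonority 2.
/m/ — nasal, sonority 5.
/v/→/d/: change +2.
/d/→/m/: change -3.
Minimum = -3.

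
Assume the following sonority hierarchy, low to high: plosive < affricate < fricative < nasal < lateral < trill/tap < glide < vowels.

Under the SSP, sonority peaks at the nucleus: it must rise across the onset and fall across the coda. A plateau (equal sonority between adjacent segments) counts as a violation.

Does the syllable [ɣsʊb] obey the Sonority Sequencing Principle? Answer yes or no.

Onset: /ɣ/ is a fricative (sonority 3), /s/ is a fricative (sonority 3); then the nucleus /ʊ/ (sonority 8).
Onset profile 3-3-8 — does not strictly rise throughout.
Coda: /b/ is a plosive (sonority 1).
Coda profile 8-1 — falls from the nucleus.

no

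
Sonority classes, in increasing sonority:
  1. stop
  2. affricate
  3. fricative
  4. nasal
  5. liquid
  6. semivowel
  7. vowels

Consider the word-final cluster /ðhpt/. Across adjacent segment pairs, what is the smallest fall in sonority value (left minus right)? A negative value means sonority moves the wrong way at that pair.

/ð/ — fricative, sonority 3.
/h/ — fricative, sonority 3.
/p/ — stop, sonority 1.
/t/ — stop, sonority 1.
/ð/→/h/: change +0.
/h/→/p/: change +2.
/p/→/t/: change +0.
Minimum = 0.

0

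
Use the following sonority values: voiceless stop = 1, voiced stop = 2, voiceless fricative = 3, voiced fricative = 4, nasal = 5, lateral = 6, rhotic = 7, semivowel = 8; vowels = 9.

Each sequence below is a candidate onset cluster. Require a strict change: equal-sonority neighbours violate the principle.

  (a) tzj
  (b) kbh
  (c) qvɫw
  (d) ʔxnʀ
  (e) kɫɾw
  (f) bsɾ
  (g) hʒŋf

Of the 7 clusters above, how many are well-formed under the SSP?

6

(a) 1-4-8 → obeys
(b) 1-2-3 → obeys
(c) 1-4-6-8 → obeys
(d) 1-3-5-7 → obeys
(e) 1-6-7-8 → obeys
(f) 2-3-7 → obeys
(g) 3-4-5-3 → violates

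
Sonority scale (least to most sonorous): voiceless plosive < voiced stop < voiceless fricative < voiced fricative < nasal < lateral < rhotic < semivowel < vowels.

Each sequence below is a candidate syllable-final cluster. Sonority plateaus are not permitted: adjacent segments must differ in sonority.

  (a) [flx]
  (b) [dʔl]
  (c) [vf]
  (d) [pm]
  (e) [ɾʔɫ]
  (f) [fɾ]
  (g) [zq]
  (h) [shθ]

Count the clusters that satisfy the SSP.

2

(a) 3-6-3 → violates
(b) 2-1-6 → violates
(c) 4-3 → obeys
(d) 1-5 → violates
(e) 7-1-6 → violates
(f) 3-7 → violates
(g) 4-1 → obeys
(h) 3-3-3 → violates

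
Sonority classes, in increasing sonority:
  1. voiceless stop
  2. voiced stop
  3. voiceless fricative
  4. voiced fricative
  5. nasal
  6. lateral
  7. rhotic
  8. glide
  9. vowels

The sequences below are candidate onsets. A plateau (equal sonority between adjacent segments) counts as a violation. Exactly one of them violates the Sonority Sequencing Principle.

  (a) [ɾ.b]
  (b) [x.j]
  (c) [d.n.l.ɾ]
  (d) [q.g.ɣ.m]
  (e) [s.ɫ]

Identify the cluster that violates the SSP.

(a) sonority 7-2: ill-formed.
(b) sonority 3-8: well-formed.
(c) sonority 2-5-6-7: well-formed.
(d) sonority 1-2-4-5: well-formed.
(e) sonority 3-6: well-formed.

a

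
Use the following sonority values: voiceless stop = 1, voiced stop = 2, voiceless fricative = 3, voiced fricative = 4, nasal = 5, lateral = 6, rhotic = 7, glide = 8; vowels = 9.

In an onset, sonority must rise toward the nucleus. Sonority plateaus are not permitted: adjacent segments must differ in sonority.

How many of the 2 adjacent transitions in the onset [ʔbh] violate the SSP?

/ʔ/ — voiceless stop, sonority 1.
/b/ — voiced stop, sonority 2.
/h/ — voiceless fricative, sonority 3.
/ʔ/→/b/: 1→2 (rises) — ok.
/b/→/h/: 2→3 (rises) — ok.

0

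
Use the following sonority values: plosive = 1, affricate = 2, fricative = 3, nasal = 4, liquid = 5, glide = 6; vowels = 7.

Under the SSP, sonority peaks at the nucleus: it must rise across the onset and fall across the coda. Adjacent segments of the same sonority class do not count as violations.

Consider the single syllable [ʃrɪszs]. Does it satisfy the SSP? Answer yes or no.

yes

Onset: /ʃ/ is a fricative (sonority 3), /r/ is a liquid (sonority 5); then the nucleus /ɪ/ (sonority 7).
Onset profile 3-5-7 — rises to the nucleus.
Coda: /s/ is a fricative (sonority 3), /z/ is a fricative (sonority 3), /s/ is a fricative (sonority 3).
Coda profile 7-3-3-3 — falls from the nucleus.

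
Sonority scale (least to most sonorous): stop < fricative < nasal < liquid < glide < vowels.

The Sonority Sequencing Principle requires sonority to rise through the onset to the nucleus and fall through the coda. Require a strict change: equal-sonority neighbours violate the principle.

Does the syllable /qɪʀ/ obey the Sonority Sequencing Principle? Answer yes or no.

Onset: /q/ is a stop (sonority 1); then the nucleus /ɪ/ (sonority 6).
Onset profile 1-6 — rises to the nucleus.
Coda: /ʀ/ is a liquid (sonority 4).
Coda profile 6-4 — falls from the nucleus.

yes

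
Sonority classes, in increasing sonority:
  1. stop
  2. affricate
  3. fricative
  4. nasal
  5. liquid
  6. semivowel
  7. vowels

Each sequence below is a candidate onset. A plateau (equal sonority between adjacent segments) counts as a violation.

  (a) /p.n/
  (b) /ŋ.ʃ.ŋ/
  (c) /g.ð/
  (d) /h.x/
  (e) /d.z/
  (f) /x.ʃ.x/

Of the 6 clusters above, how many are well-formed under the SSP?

(a) 1-4 → obeys
(b) 4-3-4 → violates
(c) 1-3 → obeys
(d) 3-3 → violates
(e) 1-3 → obeys
(f) 3-3-3 → violates

3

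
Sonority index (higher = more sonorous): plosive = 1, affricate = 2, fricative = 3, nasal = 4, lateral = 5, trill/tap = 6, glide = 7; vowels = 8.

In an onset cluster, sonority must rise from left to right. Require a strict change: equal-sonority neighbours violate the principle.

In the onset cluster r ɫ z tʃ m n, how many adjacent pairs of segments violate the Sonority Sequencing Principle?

/r/ — trill/tap, sonority 6.
/ɫ/ — lateral, sonority 5.
/z/ — fricative, sonority 3.
/tʃ/ — affricate, sonority 2.
/m/ — nasal, sonority 4.
/n/ — nasal, sonority 4.
/r/→/ɫ/: 6→5 (does not rise) — violation.
/ɫ/→/z/: 5→3 (does not rise) — violation.
/z/→/tʃ/: 3→2 (does not rise) — violation.
/tʃ/→/m/: 2→4 (rises) — ok.
/m/→/n/: 4→4 (plateau) — violation.

4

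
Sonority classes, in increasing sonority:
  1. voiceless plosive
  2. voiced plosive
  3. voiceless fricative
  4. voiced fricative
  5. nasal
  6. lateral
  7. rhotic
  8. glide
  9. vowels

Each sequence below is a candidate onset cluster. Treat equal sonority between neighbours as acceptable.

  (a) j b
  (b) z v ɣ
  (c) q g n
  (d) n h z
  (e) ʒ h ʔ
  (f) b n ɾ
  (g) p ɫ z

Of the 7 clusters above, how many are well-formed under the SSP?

3

(a) j b: profile 8-2 — violates.
(b) z v ɣ: profile 4-4-4 — obeys.
(c) q g n: profile 1-2-5 — obeys.
(d) n h z: profile 5-3-4 — violates.
(e) ʒ h ʔ: profile 4-3-1 — violates.
(f) b n ɾ: profile 2-5-7 — obeys.
(g) p ɫ z: profile 1-6-4 — violates.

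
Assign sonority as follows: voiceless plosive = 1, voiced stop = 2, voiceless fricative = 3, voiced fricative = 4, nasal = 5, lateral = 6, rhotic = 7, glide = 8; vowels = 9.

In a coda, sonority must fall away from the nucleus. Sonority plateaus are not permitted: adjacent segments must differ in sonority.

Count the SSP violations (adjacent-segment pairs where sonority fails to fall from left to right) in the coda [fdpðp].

1

/f/ is a voiceless fricative (sonority 3).
/d/ is a voiced stop (sonority 2).
/p/ is a voiceless plosive (sonority 1).
/ð/ is a voiced fricative (sonority 4).
/p/ is a voiceless plosive (sonority 1).
/f/→/d/: 3→2 (falls) — ok.
/d/→/p/: 2→1 (falls) — ok.
/p/→/ð/: 1→4 (does not fall) — violation.
/ð/→/p/: 4→1 (falls) — ok.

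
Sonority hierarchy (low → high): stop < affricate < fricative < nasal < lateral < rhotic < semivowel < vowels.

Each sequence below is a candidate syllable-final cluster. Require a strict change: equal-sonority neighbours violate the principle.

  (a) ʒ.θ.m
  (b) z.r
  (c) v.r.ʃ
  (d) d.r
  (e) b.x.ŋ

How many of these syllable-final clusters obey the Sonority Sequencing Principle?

0

(a) sonority 3-3-4: ill-formed.
(b) sonority 3-6: ill-formed.
(c) sonority 3-6-3: ill-formed.
(d) sonority 1-6: ill-formed.
(e) sonority 1-3-4: ill-formed.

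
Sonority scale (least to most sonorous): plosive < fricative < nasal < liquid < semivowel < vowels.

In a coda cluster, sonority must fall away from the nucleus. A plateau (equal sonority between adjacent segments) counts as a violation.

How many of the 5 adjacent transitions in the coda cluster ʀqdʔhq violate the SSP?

/ʀ/: liquid = 4.
/q/: plosive = 1.
/d/: plosive = 1.
/ʔ/: plosive = 1.
/h/: fricative = 2.
/q/: plosive = 1.
/ʀ/→/q/: 4→1 (falls) — ok.
/q/→/d/: 1→1 (plateau) — violation.
/d/→/ʔ/: 1→1 (plateau) — violation.
/ʔ/→/h/: 1→2 (does not fall) — violation.
/h/→/q/: 2→1 (falls) — ok.

3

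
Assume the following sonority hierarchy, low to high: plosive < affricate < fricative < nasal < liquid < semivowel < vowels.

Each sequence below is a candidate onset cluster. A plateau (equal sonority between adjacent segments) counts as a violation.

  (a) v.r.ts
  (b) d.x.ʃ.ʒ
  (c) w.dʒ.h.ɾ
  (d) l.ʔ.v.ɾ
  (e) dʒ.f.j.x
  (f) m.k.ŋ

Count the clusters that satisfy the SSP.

(a) v.r.ts: profile 3-5-2 — violates.
(b) d.x.ʃ.ʒ: profile 1-3-3-3 — violates.
(c) w.dʒ.h.ɾ: profile 6-2-3-5 — violates.
(d) l.ʔ.v.ɾ: profile 5-1-3-5 — violates.
(e) dʒ.f.j.x: profile 2-3-6-3 — violates.
(f) m.k.ŋ: profile 4-1-4 — violates.

0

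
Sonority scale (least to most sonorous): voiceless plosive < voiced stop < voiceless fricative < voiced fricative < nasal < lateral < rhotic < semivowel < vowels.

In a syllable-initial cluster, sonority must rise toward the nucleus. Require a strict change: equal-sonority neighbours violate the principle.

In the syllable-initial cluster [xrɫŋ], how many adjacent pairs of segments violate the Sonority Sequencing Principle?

2

/x/: voiceless fricative = 3.
/r/: rhotic = 7.
/ɫ/: lateral = 6.
/ŋ/: nasal = 5.
/x/→/r/: 3→7 (rises) — ok.
/r/→/ɫ/: 7→6 (does not rise) — violation.
/ɫ/→/ŋ/: 6→5 (does not rise) — violation.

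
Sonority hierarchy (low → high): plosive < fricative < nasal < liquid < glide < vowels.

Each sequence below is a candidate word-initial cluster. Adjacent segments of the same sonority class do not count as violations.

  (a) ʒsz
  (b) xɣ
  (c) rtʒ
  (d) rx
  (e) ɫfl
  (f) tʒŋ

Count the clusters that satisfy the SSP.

3

(a) ʒsz: profile 2-2-2 — obeys.
(b) xɣ: profile 2-2 — obeys.
(c) rtʒ: profile 4-1-2 — violates.
(d) rx: profile 4-2 — violates.
(e) ɫfl: profile 4-2-4 — violates.
(f) tʒŋ: profile 1-2-3 — obeys.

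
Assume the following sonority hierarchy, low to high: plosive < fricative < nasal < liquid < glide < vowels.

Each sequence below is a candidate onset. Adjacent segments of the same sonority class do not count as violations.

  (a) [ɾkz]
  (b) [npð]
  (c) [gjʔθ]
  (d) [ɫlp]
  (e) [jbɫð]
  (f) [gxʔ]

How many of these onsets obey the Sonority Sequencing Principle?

0

(a) sonority 4-1-2: ill-formed.
(b) sonority 3-1-2: ill-formed.
(c) sonority 1-5-1-2: ill-formed.
(d) sonority 4-4-1: ill-formed.
(e) sonority 5-1-4-2: ill-formed.
(f) sonority 1-2-1: ill-formed.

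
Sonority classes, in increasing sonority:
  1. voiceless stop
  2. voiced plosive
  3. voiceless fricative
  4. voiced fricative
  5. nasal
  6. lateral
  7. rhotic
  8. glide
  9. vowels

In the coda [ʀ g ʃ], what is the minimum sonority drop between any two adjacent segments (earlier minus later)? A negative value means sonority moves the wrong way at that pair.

/ʀ/ is a rhotic (sonority 7).
/g/ is a voiced plosive (sonority 2).
/ʃ/ is a voiceless fricative (sonority 3).
/ʀ/→/g/: change +5.
/g/→/ʃ/: change -1.
Minimum = -1.

-1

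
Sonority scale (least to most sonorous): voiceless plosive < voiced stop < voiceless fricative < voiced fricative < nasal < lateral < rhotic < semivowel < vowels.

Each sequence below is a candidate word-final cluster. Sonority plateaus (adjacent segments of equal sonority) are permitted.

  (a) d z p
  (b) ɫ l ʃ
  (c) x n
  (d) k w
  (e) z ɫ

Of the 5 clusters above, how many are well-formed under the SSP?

1

(a) 2-4-1 → violates
(b) 6-6-3 → obeys
(c) 3-5 → violates
(d) 1-8 → violates
(e) 4-6 → violates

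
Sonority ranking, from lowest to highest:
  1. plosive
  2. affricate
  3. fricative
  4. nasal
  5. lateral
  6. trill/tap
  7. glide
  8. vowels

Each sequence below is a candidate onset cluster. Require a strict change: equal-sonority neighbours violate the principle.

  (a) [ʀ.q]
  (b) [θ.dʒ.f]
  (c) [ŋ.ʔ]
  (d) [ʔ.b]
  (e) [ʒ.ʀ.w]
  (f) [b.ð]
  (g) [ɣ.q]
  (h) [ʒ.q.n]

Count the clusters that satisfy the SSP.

(a) sonority 6-1: ill-formed.
(b) sonority 3-2-3: ill-formed.
(c) sonority 4-1: ill-formed.
(d) sonority 1-1: ill-formed.
(e) sonority 3-6-7: well-formed.
(f) sonority 1-3: well-formed.
(g) sonority 3-1: ill-formed.
(h) sonority 3-1-4: ill-formed.

2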